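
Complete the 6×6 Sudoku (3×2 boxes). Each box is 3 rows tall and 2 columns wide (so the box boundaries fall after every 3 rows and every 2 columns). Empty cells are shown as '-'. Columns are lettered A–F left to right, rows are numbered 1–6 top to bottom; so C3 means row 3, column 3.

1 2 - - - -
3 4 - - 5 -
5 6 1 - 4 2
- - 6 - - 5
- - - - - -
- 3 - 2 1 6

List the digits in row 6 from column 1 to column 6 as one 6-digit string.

F1 = 3 (sole candidate).
C2 = 2 (sole candidate).
D2 = 6 (sole candidate).
F2 = 1 (sole candidate).
D3 = 3 (sole candidate).
B4 = 1 (sole candidate).
D4 = 4 (sole candidate).
B5 = 5 (sole candidate).
C5 = 3 (sole candidate).
D5 = 1 (sole candidate).
E5 = 2 (sole candidate).
F5 = 4 (sole candidate).
A6 = 4: row 6 has {1,2,3,6}; col 1 has {1,3,5}; box has {1,3,5} → only 4 remains.
C6 = 5: row 6 has {1,2,3,4,6}; col 3 has {1,2,3,6}; box has {1,2,3,4,6} → only 5 remains.

435216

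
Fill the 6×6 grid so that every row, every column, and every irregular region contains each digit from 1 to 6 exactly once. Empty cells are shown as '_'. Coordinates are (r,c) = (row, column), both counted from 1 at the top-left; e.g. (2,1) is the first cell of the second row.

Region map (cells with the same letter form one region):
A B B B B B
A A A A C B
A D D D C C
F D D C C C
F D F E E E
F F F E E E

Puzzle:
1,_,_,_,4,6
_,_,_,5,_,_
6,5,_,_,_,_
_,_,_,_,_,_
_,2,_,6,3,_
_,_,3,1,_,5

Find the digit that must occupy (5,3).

(1,2) = 3: row 1 has {1,4,6}; col 2 has {2,5}; region has {4,6} → only 3 remains.
(1,4) = 2: row 1 has {1,3,4,6}; col 4 has {1,5,6}; region has {3,4,6} → only 2 remains.
(2,2) = 4: row 2 has {5}; col 2 has {2,3,5}; region has {1,5,6} → only 4 remains.
(2,3) = 2: row 2 has {4,5}; col 3 has {3}; region has {1,4,5,6} → only 2 remains.
(2,6) = 1: row 2 has {2,4,5}; col 6 has {5,6}; region has {2,3,4,6} → only 1 remains.
(5,6) = 4: row 5 has {2,3,6}; col 6 has {1,5,6}; region has {1,3,5,6} → only 4 remains.
(6,2) = 6: row 6 has {1,3,5}; col 2 has {2,3,4,5}; region has {3} → only 6 remains.
(6,5) = 2: row 6 has {1,3,5,6}; col 5 has {3,4}; region has {1,3,4,5,6} → only 2 remains.
(1,3) = 5: row 1 has {1,2,3,4,6}; col 3 has {2,3}; region has {1,2,3,4,6} → only 5 remains.
(2,1) = 3: row 2 has {1,2,4,5}; col 1 has {1,6}; region has {1,2,4,5,6} → only 3 remains.
(2,5) = 6: row 2 has {1,2,3,4,5}; col 5 has {2,3,4}; region has {} → only 6 remains.
(3,5) = 1: row 3 has {5,6}; col 5 has {2,3,4,6}; region has {6} → only 1 remains.
(4,2) = 1: row 4 has {}; col 2 has {2,3,4,5,6}; region has {2,5} → only 1 remains.
(4,5) = 5: row 4 has {1}; col 5 has {1,2,3,4,6}; region has {1,6} → only 5 remains.
(5,1) = 5: row 5 has {2,3,4,6}; col 1 has {1,3,6}; region has {3,6} → only 5 remains.
(5,3) = 1: row 5 has {2,3,4,5,6}; col 3 has {2,3,5}; region has {3,5,6} → only 1 remains.

1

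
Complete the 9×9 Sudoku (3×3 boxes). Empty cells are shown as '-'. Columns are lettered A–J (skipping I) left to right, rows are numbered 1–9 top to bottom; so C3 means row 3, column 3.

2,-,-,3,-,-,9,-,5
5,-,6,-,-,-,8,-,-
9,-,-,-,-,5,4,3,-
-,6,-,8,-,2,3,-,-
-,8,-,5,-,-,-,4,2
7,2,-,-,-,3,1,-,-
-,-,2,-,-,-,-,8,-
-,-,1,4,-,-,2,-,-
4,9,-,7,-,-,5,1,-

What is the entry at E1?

A4 = 1: row 4 has {2,3,6,8}; col 1 has {2,4,5,7,9}; box has {2,6,7,8} → only 1 remains.
A5 = 3: row 5 has {2,4,5,8}; col 1 has {1,2,4,5,7,9}; box has {1,2,6,7,8} → only 3 remains.
C5 = 9: row 5 has {2,3,4,5,8}; col 3 has {1,2,6}; box has {1,2,3,6,7,8} → only 9 remains.
A7 = 6: row 7 has {2,8}; col 1 has {1,2,3,4,5,7,9}; box has {1,2,4,9} → only 6 remains.
G7 = 7: row 7 has {2,6,8}; col 7 has {1,2,3,4,5,8,9}; box has {1,2,5,8} → only 7 remains.
A8 = 8: row 8 has {1,2,4}; col 1 has {1,2,3,4,5,6,7,9}; box has {1,2,4,6,9} → only 8 remains.
C9 = 3: row 9 has {1,4,5,7,9}; col 3 has {1,2,6,9}; box has {1,2,4,6,8,9} → only 3 remains.
J9 = 6: row 9 has {1,3,4,5,7,9}; col 9 has {2,5}; box has {1,2,5,7,8} → only 6 remains.
G5 = 6: row 5 has {2,3,4,5,8,9}; col 7 has {1,2,3,4,5,7,8,9}; box has {1,2,3,4} → only 6 remains.
B7 = 5: row 7 has {2,6,7,8}; col 2 has {2,6,8,9}; box has {1,2,3,4,6,8,9} → only 5 remains.
B8 = 7: row 8 has {1,2,4,8}; col 2 has {2,5,6,8,9}; box has {1,2,3,4,5,6,8,9} → only 7 remains.
H8 = 9: row 8 has {1,2,4,7,8}; col 8 has {1,3,4,8}; box has {1,2,5,6,7,8} → only 9 remains.
J8 = 3: row 8 has {1,2,4,7,8,9}; col 9 has {2,5,6}; box has {1,2,5,6,7,8,9} → only 3 remains.
F9 = 8: row 9 has {1,3,4,5,6,7,9}; col 6 has {2,3,5}; box has {4,7} → only 8 remains.
B3 = 1: row 3 has {3,4,5,9}; col 2 has {2,5,6,7,8,9}; box has {2,5,6,9} → only 1 remains.
J3 = 7: row 3 has {1,3,4,5,9}; col 9 has {2,3,5,6}; box has {3,4,5,8,9} → only 7 remains.
J4 = 9: row 4 has {1,2,3,6,8}; col 9 has {2,3,5,6,7}; box has {1,2,3,4,6} → only 9 remains.
H6 = 5: row 6 has {1,2,3,7}; col 8 has {1,3,4,8,9}; box has {1,2,3,4,6,9} → only 5 remains.
J6 = 8: row 6 has {1,2,3,5,7}; col 9 has {2,3,5,6,7,9}; box has {1,2,3,4,5,6,9} → only 8 remains.
J7 = 4: row 7 has {2,5,6,7,8}; col 9 has {2,3,5,6,7,8,9}; box has {1,2,3,5,6,7,8,9} → only 4 remains.
F8 = 6: row 8 has {1,2,3,4,7,8,9}; col 6 has {2,3,5,8}; box has {4,7,8} → only 6 remains.
E9 = 2: row 9 has {1,3,4,5,6,7,8,9}; col 5 has {}; box has {4,6,7,8} → only 2 remains.
B1 = 4: row 1 has {2,3,5,9}; col 2 has {1,2,5,6,7,8,9}; box has {1,2,5,6,9} → only 4 remains.
H1 = 6: row 1 has {2,3,4,5,9}; col 8 has {1,3,4,5,8,9}; box has {3,4,5,7,8,9} → only 6 remains.
B2 = 3: row 2 has {5,6,8}; col 2 has {1,2,4,5,6,7,8,9}; box has {1,2,4,5,6,9} → only 3 remains.
H2 = 2: row 2 has {3,5,6,8}; col 8 has {1,3,4,5,6,8,9}; box has {3,4,5,6,7,8,9} → only 2 remains.
J2 = 1: row 2 has {2,3,5,6,8}; col 9 has {2,3,4,5,6,7,8,9}; box has {2,3,4,5,6,7,8,9} → only 1 remains.
C3 = 8: row 3 has {1,3,4,5,7,9}; col 3 has {1,2,3,6,9}; box has {1,2,3,4,5,6,9} → only 8 remains.
E3 = 6: row 3 has {1,3,4,5,7,8,9}; col 5 has {2}; box has {3,5} → only 6 remains.
H4 = 7: row 4 has {1,2,3,6,8,9}; col 8 has {1,2,3,4,5,6,8,9}; box has {1,2,3,4,5,6,8,9} → only 7 remains.
C6 = 4: row 6 has {1,2,3,5,7,8}; col 3 has {1,2,3,6,8,9}; box has {1,2,3,6,7,8,9} → only 4 remains.
E6 = 9: row 6 has {1,2,3,4,5,7,8}; col 5 has {2,6}; box has {2,3,5,8} → only 9 remains.
E8 = 5: row 8 has {1,2,3,4,6,7,8,9}; col 5 has {2,6,9}; box has {2,4,6,7,8} → only 5 remains.
C1 = 7: row 1 has {2,3,4,5,6,9}; col 3 has {1,2,3,4,6,8,9}; box has {1,2,3,4,5,6,8,9} → only 7 remains.
F1 = 1: row 1 has {2,3,4,5,6,7,9}; col 6 has {2,3,5,6,8}; box has {3,5,6} → only 1 remains.
D2 = 9: row 2 has {1,2,3,5,6,8}; col 4 has {3,4,5,7,8}; box has {1,3,5,6} → only 9 remains.
D3 = 2: row 3 has {1,3,4,5,6,7,8,9}; col 4 has {3,4,5,7,8,9}; box has {1,3,5,6,9} → only 2 remains.
C4 = 5: row 4 has {1,2,3,6,7,8,9}; col 3 has {1,2,3,4,6,7,8,9}; box has {1,2,3,4,6,7,8,9} → only 5 remains.
E4 = 4: row 4 has {1,2,3,5,6,7,8,9}; col 5 has {2,5,6,9}; box has {2,3,5,8,9} → only 4 remains.
F5 = 7: row 5 has {2,3,4,5,6,8,9}; col 6 has {1,2,3,5,6,8}; box has {2,3,4,5,8,9} → only 7 remains.
D6 = 6: row 6 has {1,2,3,4,5,7,8,9}; col 4 has {2,3,4,5,7,8,9}; box has {2,3,4,5,7,8,9} → only 6 remains.
D7 = 1: row 7 has {2,4,5,6,7,8}; col 4 has {2,3,4,5,6,7,8,9}; box has {2,4,5,6,7,8} → only 1 remains.
E7 = 3: row 7 has {1,2,4,5,6,7,8}; col 5 has {2,4,5,6,9}; box has {1,2,4,5,6,7,8} → only 3 remains.
F7 = 9: row 7 has {1,2,3,4,5,6,7,8}; col 6 has {1,2,3,5,6,7,8}; box has {1,2,3,4,5,6,7,8} → only 9 remains.
E1 = 8: row 1 has {1,2,3,4,5,6,7,9}; col 5 has {2,3,4,5,6,9}; box has {1,2,3,5,6,9} → only 8 remains.

8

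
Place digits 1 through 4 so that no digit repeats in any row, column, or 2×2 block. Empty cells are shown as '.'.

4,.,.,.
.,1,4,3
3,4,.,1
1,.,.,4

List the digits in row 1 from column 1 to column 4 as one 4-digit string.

4312

r1c4 = 2: row 1 has {4}; col 4 has {1,3,4}; box has {3,4} → only 2 remains.
r2c1 = 2: row 2 has {1,3,4}; col 1 has {1,3,4}; box has {1,4} → only 2 remains.
r3c3 = 2: row 3 has {1,3,4}; col 3 has {4}; box has {1,4} → only 2 remains.
r4c2 = 2: row 4 has {1,4}; col 2 has {1,4}; box has {1,3,4} → only 2 remains.
r4c3 = 3: row 4 has {1,2,4}; col 3 has {2,4}; box has {1,2,4} → only 3 remains.
r1c2 = 3: row 1 has {2,4}; col 2 has {1,2,4}; box has {1,2,4} → only 3 remains.
r1c3 = 1: row 1 has {2,3,4}; col 3 has {2,3,4}; box has {2,3,4} → only 1 remains.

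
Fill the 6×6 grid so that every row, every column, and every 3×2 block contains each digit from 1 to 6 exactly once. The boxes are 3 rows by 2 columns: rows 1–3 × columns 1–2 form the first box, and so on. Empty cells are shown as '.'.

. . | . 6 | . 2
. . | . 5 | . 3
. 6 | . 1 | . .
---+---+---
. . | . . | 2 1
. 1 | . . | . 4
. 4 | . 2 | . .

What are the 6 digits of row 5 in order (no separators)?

r2c2 = 2 (sole candidate).
r2c3 = 4 (sole candidate).
r3c6 = 5 (sole candidate).
r5c4 = 3: row 5 has {1,4}; col 4 has {1,2,5,6}; box has {2} → only 3 remains.
r6c6 = 6 (sole candidate).
r1c3 = 3 (sole candidate).
r2c1 = 1 (sole candidate).
r2c5 = 6 (sole candidate).
r3c3 = 2 (sole candidate).
r3c5 = 4 (sole candidate).
r4c4 = 4 (sole candidate).
r5c5 = 5: row 5 has {1,3,4}; col 5 has {2,4,6}; box has {1,2,4,6} → only 5 remains.
r6c5 = 3 (sole candidate).
r1c2 = 5 (sole candidate).
r1c5 = 1 (sole candidate).
r3c1 = 3 (sole candidate).
r4c2 = 3 (sole candidate).
r5c3 = 6: row 5 has {1,3,4,5}; col 3 has {2,3,4}; box has {2,3,4} → only 6 remains.
r6c1 = 5 (sole candidate).
r6c3 = 1 (sole candidate).
r1c1 = 4 (sole candidate).
r4c1 = 6 (sole candidate).
r4c3 = 5 (sole candidate).
r5c1 = 2: row 5 has {1,3,4,5,6}; col 1 has {1,3,4,5,6}; box has {1,3,4,5,6} → only 2 remains.

216354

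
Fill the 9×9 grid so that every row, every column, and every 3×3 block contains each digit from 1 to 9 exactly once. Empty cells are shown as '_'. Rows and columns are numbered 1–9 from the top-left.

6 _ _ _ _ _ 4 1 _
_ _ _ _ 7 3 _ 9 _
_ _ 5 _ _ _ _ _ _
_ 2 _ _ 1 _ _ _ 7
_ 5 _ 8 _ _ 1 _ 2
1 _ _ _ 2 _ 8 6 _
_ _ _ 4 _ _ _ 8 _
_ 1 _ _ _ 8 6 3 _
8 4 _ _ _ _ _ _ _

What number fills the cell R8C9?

R2C2 = 8 (sole candidate).
R5C8 = 4 (sole candidate).
R4C8 = 5 (sole candidate).
R4C3 = 8 (hidden single in row 4).
R8C9 = 4: in row 8, 4 can only go here (every other open cell in that row sees a 4).

4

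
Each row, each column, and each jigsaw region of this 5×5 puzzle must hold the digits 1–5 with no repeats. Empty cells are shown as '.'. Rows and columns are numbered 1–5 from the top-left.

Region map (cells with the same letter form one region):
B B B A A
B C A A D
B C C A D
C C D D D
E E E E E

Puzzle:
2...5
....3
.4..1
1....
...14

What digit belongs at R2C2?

R4C5 = 2 (sole candidate).
R2C3 = 1 (hidden single in row 2).
R1C2 = 1 (hidden single in row 1).
R4C2 = 3 (hidden single in row 4).
R2C1 = 4 (hidden single in column 1).
R1C3 = 3 (sole candidate).
R1C4 = 4 (sole candidate).
R2C4 = 2 (sole candidate).
R3C1 = 5 (sole candidate).
R3C3 = 2 (sole candidate).
R3C4 = 3 (sole candidate).
R4C4 = 5 (sole candidate).
R5C1 = 3 (sole candidate).
R5C3 = 5 (sole candidate).
R2C2 = 5: row 2 has {1,2,3,4}; col 2 has {1,3,4}; region has {1,2,3,4} → only 5 remains.

5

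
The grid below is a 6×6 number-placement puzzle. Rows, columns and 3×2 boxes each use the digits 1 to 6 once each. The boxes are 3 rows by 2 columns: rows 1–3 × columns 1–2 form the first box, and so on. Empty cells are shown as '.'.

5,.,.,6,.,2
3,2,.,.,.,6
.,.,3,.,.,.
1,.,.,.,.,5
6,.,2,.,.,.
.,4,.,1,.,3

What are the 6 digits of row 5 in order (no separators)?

row 1, column 2 = 1: row 1 has {2,5,6}; col 2 has {2,4}; box has {2,3,5} → only 1 remains.
row 1, column 3 = 4: row 1 has {1,2,5,6}; col 3 has {2,3}; box has {3,6} → only 4 remains.
row 1, column 5 = 3: row 1 has {1,2,4,5,6}; col 5 has {}; box has {2,6} → only 3 remains.
row 2, column 4 = 5: row 2 has {2,3,6}; col 4 has {1,6}; box has {3,4,6} → only 5 remains.
row 3, column 1 = 4: row 3 has {3}; col 1 has {1,3,5,6}; box has {1,2,3,5} → only 4 remains.
row 3, column 2 = 6: row 3 has {3,4}; col 2 has {1,2,4}; box has {1,2,3,4,5} → only 6 remains.
row 3, column 4 = 2: row 3 has {3,4,6}; col 4 has {1,5,6}; box has {3,4,5,6} → only 2 remains.
row 3, column 6 = 1: row 3 has {2,3,4,6}; col 6 has {2,3,5,6}; box has {2,3,6} → only 1 remains.
row 4, column 2 = 3: row 4 has {1,5}; col 2 has {1,2,4,6}; box has {1,4,6} → only 3 remains.
row 4, column 3 = 6: row 4 has {1,3,5}; col 3 has {2,3,4}; box has {1,2} → only 6 remains.
row 4, column 4 = 4: row 4 has {1,3,5,6}; col 4 has {1,2,5,6}; box has {1,2,6} → only 4 remains.
row 4, column 5 = 2: row 4 has {1,3,4,5,6}; col 5 has {3}; box has {3,5} → only 2 remains.
row 5, column 2 = 5: row 5 has {2,6}; col 2 has {1,2,3,4,6}; box has {1,3,4,6} → only 5 remains.
row 5, column 4 = 3: row 5 has {2,5,6}; col 4 has {1,2,4,5,6}; box has {1,2,4,6} → only 3 remains.
row 5, column 6 = 4: row 5 has {2,3,5,6}; col 6 has {1,2,3,5,6}; box has {2,3,5} → only 4 remains.
row 6, column 1 = 2: row 6 has {1,3,4}; col 1 has {1,3,4,5,6}; box has {1,3,4,5,6} → only 2 remains.
row 6, column 3 = 5: row 6 has {1,2,3,4}; col 3 has {2,3,4,6}; box has {1,2,3,4,6} → only 5 remains.
row 6, column 5 = 6: row 6 has {1,2,3,4,5}; col 5 has {2,3}; box has {2,3,4,5} → only 6 remains.
row 2, column 3 = 1: row 2 has {2,3,5,6}; col 3 has {2,3,4,5,6}; box has {2,3,4,5,6} → only 1 remains.
row 2, column 5 = 4: row 2 has {1,2,3,5,6}; col 5 has {2,3,6}; box has {1,2,3,6} → only 4 remains.
row 3, column 5 = 5: row 3 has {1,2,3,4,6}; col 5 has {2,3,4,6}; box has {1,2,3,4,6} → only 5 remains.
row 5, column 5 = 1: row 5 has {2,3,4,5,6}; col 5 has {2,3,4,5,6}; box has {2,3,4,5,6} → only 1 remains.

652314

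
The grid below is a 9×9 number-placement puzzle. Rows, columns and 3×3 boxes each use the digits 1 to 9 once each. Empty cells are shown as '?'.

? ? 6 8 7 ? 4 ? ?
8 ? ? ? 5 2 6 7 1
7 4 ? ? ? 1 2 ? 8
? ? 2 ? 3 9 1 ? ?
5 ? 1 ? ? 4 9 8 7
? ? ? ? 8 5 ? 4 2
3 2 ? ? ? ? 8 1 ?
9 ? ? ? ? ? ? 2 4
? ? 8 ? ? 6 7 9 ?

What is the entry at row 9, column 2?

5

row 1, column 6 = 3 (sole candidate).
row 1, column 8 = 5 (sole candidate).
row 1, column 9 = 9 (sole candidate).
row 3, column 8 = 3 (sole candidate).
row 4, column 8 = 6 (sole candidate).
row 4, column 9 = 5 (sole candidate).
row 6, column 1 = 6 (sole candidate).
row 6, column 7 = 3 (sole candidate).
row 7, column 6 = 7 (sole candidate).
row 7, column 9 = 6 (sole candidate).
row 8, column 5 = 1 (sole candidate).
row 8, column 6 = 8 (sole candidate).
row 8, column 7 = 5 (sole candidate).
row 9, column 9 = 3 (sole candidate).
row 1, column 2 = 1 (sole candidate).
row 4, column 1 = 4 (sole candidate).
row 4, column 4 = 7 (sole candidate).
row 5, column 2 = 3 (sole candidate).
row 6, column 4 = 1 (sole candidate).
row 8, column 3 = 7 (sole candidate).
row 8, column 4 = 3 (sole candidate).
row 9, column 1 = 1 (sole candidate).
row 9, column 2 = 5: row 9 has {1,3,6,7,8,9}; col 2 has {1,2,3,4}; box has {1,2,3,7,8,9} → only 5 remains.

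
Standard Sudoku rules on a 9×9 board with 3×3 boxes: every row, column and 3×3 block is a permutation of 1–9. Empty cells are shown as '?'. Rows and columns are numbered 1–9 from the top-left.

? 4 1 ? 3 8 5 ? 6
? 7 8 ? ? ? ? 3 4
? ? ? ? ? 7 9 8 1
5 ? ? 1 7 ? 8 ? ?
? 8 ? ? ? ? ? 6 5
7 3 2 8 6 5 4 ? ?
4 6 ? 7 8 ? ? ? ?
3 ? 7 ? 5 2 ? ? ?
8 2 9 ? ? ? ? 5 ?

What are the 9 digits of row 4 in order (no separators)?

R2C7 = 2 (sole candidate).
R3C2 = 5 (sole candidate).
R4C2 = 9: row 4 has {1,5,7,8}; col 2 has {2,3,4,5,6,7,8}; box has {2,3,5,7,8} → only 9 remains.
R4C8 = 2: row 4 has {1,5,7,8,9}; col 8 has {3,5,6,8}; box has {4,5,6,8} → only 2 remains.
R4C9 = 3: row 4 has {1,2,5,7,8,9}; col 9 has {1,4,5,6}; box has {2,4,5,6,8} → only 3 remains.
R5C1 = 1 (sole candidate).
R5C3 = 4 (sole candidate).
R5C7 = 7 (sole candidate).
R6C9 = 9 (sole candidate).
R7C3 = 5 (sole candidate).
R7C9 = 2 (sole candidate).
R8C2 = 1 (sole candidate).
R8C7 = 6 (sole candidate).
R8C9 = 8 (sole candidate).
R9C9 = 7 (sole candidate).
R1C8 = 7 (sole candidate).
R4C3 = 6: row 4 has {1,2,3,5,7,8,9}; col 3 has {1,2,4,5,7,8,9}; box has {1,2,3,4,5,7,8,9} → only 6 remains.
R4C6 = 4: row 4 has {1,2,3,5,6,7,8,9}; col 6 has {2,5,7,8}; box has {1,5,6,7,8} → only 4 remains.

596174823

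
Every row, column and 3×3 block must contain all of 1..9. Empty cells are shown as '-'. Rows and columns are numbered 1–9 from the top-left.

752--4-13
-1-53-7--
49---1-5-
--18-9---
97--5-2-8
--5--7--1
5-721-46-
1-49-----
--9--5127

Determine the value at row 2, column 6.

2

row 1, column 4 = 6: row 1 has {1,2,3,4,5,7}; col 4 has {2,5,8,9}; box has {1,3,4,5} → only 6 remains.
row 3, column 4 = 7: row 3 has {1,4,5,9}; col 4 has {2,5,6,8,9}; box has {1,3,4,5,6} → only 7 remains.
row 7, column 9 = 9: row 7 has {1,2,4,5,6,7}; col 9 has {1,3,7,8}; box has {1,2,4,6,7} → only 9 remains.
row 8, column 9 = 5: row 8 has {1,4,9}; col 9 has {1,3,7,8,9}; box has {1,2,4,6,7,9} → only 5 remains.
row 2, column 8 = 9: in row 2, 9 can only go here (every other open cell in that row sees a 9).
row 1, column 7 = 8: row 1 has {1,2,3,4,5,6,7}; col 7 has {1,2,4,7}; box has {1,3,5,7,9} → only 8 remains.
row 3, column 7 = 6: row 3 has {1,4,5,7,9}; col 7 has {1,2,4,7,8}; box has {1,3,5,7,8,9} → only 6 remains.
row 3, column 9 = 2: row 3 has {1,4,5,6,7,9}; col 9 has {1,3,5,7,8,9}; box has {1,3,5,6,7,8,9} → only 2 remains.
row 8, column 7 = 3: row 8 has {1,4,5,9}; col 7 has {1,2,4,6,7,8}; box has {1,2,4,5,6,7,9} → only 3 remains.
row 8, column 8 = 8: row 8 has {1,3,4,5,9}; col 8 has {1,2,5,6,9}; box has {1,2,3,4,5,6,7,9} → only 8 remains.
row 1, column 5 = 9: row 1 has {1,2,3,4,5,6,7,8}; col 5 has {1,3,5}; box has {1,3,4,5,6,7} → only 9 remains.
row 2, column 9 = 4: row 2 has {1,3,5,7,9}; col 9 has {1,2,3,5,7,8,9}; box has {1,2,3,5,6,7,8,9} → only 4 remains.
row 3, column 5 = 8: row 3 has {1,2,4,5,6,7,9}; col 5 has {1,3,5,9}; box has {1,3,4,5,6,7,9} → only 8 remains.
row 4, column 7 = 5: row 4 has {1,8,9}; col 7 has {1,2,3,4,6,7,8}; box has {1,2,8} → only 5 remains.
row 4, column 9 = 6: row 4 has {1,5,8,9}; col 9 has {1,2,3,4,5,7,8,9}; box has {1,2,5,8} → only 6 remains.
row 6, column 7 = 9: row 6 has {1,5,7}; col 7 has {1,2,3,4,5,6,7,8}; box has {1,2,5,6,8} → only 9 remains.
row 8, column 6 = 6: row 8 has {1,3,4,5,8,9}; col 6 has {1,4,5,7,9}; box has {1,2,5,9} → only 6 remains.
row 9, column 5 = 4: row 9 has {1,2,5,7,9}; col 5 has {1,3,5,8,9}; box has {1,2,5,6,9} → only 4 remains.
row 2, column 6 = 2: row 2 has {1,3,4,5,7,9}; col 6 has {1,4,5,6,7,9}; box has {1,3,4,5,6,7,8,9} → only 2 remains.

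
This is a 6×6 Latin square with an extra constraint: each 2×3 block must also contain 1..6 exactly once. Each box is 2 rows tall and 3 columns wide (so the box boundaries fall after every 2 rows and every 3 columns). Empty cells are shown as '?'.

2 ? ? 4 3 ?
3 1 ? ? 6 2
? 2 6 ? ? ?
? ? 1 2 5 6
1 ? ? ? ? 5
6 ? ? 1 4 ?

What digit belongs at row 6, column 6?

3

row 1, column 3 = 5: row 1 has {2,3,4}; col 3 has {1,6}; box has {1,2,3} → only 5 remains.
row 1, column 6 = 1: row 1 has {2,3,4,5}; col 6 has {2,5,6}; box has {2,3,4,6} → only 1 remains.
row 2, column 3 = 4: row 2 has {1,2,3,6}; col 3 has {1,5,6}; box has {1,2,3,5} → only 4 remains.
row 2, column 4 = 5: row 2 has {1,2,3,4,6}; col 4 has {1,2,4}; box has {1,2,3,4,6} → only 5 remains.
row 3, column 4 = 3: row 3 has {2,6}; col 4 has {1,2,4,5}; box has {2,5,6} → only 3 remains.
row 3, column 5 = 1: row 3 has {2,3,6}; col 5 has {3,4,5,6}; box has {2,3,5,6} → only 1 remains.
row 3, column 6 = 4: row 3 has {1,2,3,6}; col 6 has {1,2,5,6}; box has {1,2,3,5,6} → only 4 remains.
row 4, column 1 = 4: row 4 has {1,2,5,6}; col 1 has {1,2,3,6}; box has {1,2,6} → only 4 remains.
row 4, column 2 = 3: row 4 has {1,2,4,5,6}; col 2 has {1,2}; box has {1,2,4,6} → only 3 remains.
row 5, column 2 = 4: row 5 has {1,5}; col 2 has {1,2,3}; box has {1,6} → only 4 remains.
row 5, column 4 = 6: row 5 has {1,4,5}; col 4 has {1,2,3,4,5}; box has {1,4,5} → only 6 remains.
row 5, column 5 = 2: row 5 has {1,4,5,6}; col 5 has {1,3,4,5,6}; box has {1,4,5,6} → only 2 remains.
row 6, column 2 = 5: row 6 has {1,4,6}; col 2 has {1,2,3,4}; box has {1,4,6} → only 5 remains.
row 6, column 6 = 3: row 6 has {1,4,5,6}; col 6 has {1,2,4,5,6}; box has {1,2,4,5,6} → only 3 remains.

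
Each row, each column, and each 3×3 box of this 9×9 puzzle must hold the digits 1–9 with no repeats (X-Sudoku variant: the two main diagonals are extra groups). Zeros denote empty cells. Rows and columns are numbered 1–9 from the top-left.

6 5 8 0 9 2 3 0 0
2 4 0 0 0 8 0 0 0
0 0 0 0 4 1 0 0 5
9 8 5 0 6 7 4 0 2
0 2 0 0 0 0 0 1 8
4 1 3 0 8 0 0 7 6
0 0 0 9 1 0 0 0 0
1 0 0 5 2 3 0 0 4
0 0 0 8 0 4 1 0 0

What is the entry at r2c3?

r1c4 = 7: row 1 has {2,3,5,6,8,9}; col 4 has {5,8,9}; box has {1,2,4,8,9} → only 7 remains.
r1c8 = 4: row 1 has {2,3,5,6,7,8,9}; col 8 has {1,7}; box has {3,5} → only 4 remains.
r1c9 = 1: row 1 has {2,3,4,5,6,7,8,9}; col 9 has {2,4,5,6,8}; box has {3,4,5}; anti-diagonal has {7} → only 1 remains.
r4c8 = 3: row 4 has {2,4,5,6,7,8,9}; col 8 has {1,4,7}; box has {1,2,4,6,7,8} → only 3 remains.
r5c1 = 7: row 5 has {1,2,8}; col 1 has {1,2,4,6,9}; box has {1,2,3,4,5,8,9} → only 7 remains.
r5c3 = 6: row 5 has {1,2,7,8}; col 3 has {3,5,8}; box has {1,2,3,4,5,7,8,9} → only 6 remains.
r6c4 = 2: row 6 has {1,3,4,6,7,8}; col 4 has {5,7,8,9}; box has {6,7,8}; anti-diagonal has {1,7} → only 2 remains.
r7c3 = 4: row 7 has {1,9}; col 3 has {3,5,6,8}; box has {1}; anti-diagonal has {1,2,7} → only 4 remains.
r7c6 = 6: row 7 has {1,4,9}; col 6 has {1,2,3,4,7,8}; box has {1,2,3,4,5,8,9} → only 6 remains.
r9c5 = 7: row 9 has {1,4,8}; col 5 has {1,2,4,6,8,9}; box has {1,2,3,4,5,6,8,9} → only 7 remains.
r3c1 = 3: row 3 has {1,4,5}; col 1 has {1,2,4,6,7,9}; box has {2,4,5,6,8} → only 3 remains.
r3c4 = 6: row 3 has {1,3,4,5}; col 4 has {2,5,7,8,9}; box has {1,2,4,7,8,9} → only 6 remains.
r4c4 = 1: row 4 has {2,3,4,5,6,7,8,9}; col 4 has {2,5,6,7,8,9}; box has {2,6,7,8}; main diagonal has {4,6} → only 1 remains.
r9c1 = 5: row 9 has {1,4,7,8}; col 1 has {1,2,3,4,6,7,9}; box has {1,4}; anti-diagonal has {1,2,4,7} → only 5 remains.
r2c4 = 3: row 2 has {2,4,8}; col 4 has {1,2,5,6,7,8,9}; box has {1,2,4,6,7,8,9} → only 3 remains.
r2c5 = 5: row 2 has {2,3,4,8}; col 5 has {1,2,4,6,7,8,9}; box has {1,2,3,4,6,7,8,9} → only 5 remains.
r5c4 = 4: row 5 has {1,2,6,7,8}; col 4 has {1,2,3,5,6,7,8,9}; box has {1,2,6,7,8} → only 4 remains.
r5c5 = 3: row 5 has {1,2,4,6,7,8}; col 5 has {1,2,4,5,6,7,8,9}; box has {1,2,4,6,7,8}; main diagonal has {1,4,6}; anti-diagonal has {1,2,4,5,7} → only 3 remains.
r7c1 = 8: row 7 has {1,4,6,9}; col 1 has {1,2,3,4,5,6,7,9}; box has {1,4,5} → only 8 remains.
r9c9 = 9: row 9 has {1,4,5,7,8}; col 9 has {1,2,4,5,6,8}; box has {1,4}; main diagonal has {1,3,4,6} → only 9 remains.
r2c9 = 7: row 2 has {2,3,4,5,8}; col 9 has {1,2,4,5,6,8,9}; box has {1,3,4,5} → only 7 remains.
r3c3 = 7: row 3 has {1,3,4,5,6}; col 3 has {3,4,5,6,8}; box has {2,3,4,5,6,8}; main diagonal has {1,3,4,6,9} → only 7 remains.
r6c6 = 5: row 6 has {1,2,3,4,6,7,8}; col 6 has {1,2,3,4,6,7,8}; box has {1,2,3,4,6,7,8}; main diagonal has {1,3,4,6,7,9} → only 5 remains.
r6c7 = 9: row 6 has {1,2,3,4,5,6,7,8}; col 7 has {1,3,4}; box has {1,2,3,4,6,7,8} → only 9 remains.
r7c7 = 2: row 7 has {1,4,6,8,9}; col 7 has {1,3,4,9}; box has {1,4,9}; main diagonal has {1,3,4,5,6,7,9} → only 2 remains.
r7c8 = 5: row 7 has {1,2,4,6,8,9}; col 8 has {1,3,4,7}; box has {1,2,4,9} → only 5 remains.
r7c9 = 3: row 7 has {1,2,4,5,6,8,9}; col 9 has {1,2,4,5,6,7,8,9}; box has {1,2,4,5,9} → only 3 remains.
r8c3 = 9: row 8 has {1,2,3,4,5}; col 3 has {3,4,5,6,7,8}; box has {1,4,5,8} → only 9 remains.
r8c8 = 8: row 8 has {1,2,3,4,5,9}; col 8 has {1,3,4,5,7}; box has {1,2,3,4,5,9}; main diagonal has {1,2,3,4,5,6,7,9} → only 8 remains.
r9c3 = 2: row 9 has {1,4,5,7,8,9}; col 3 has {3,4,5,6,7,8,9}; box has {1,4,5,8,9} → only 2 remains.
r9c8 = 6: row 9 has {1,2,4,5,7,8,9}; col 8 has {1,3,4,5,7,8}; box has {1,2,3,4,5,8,9} → only 6 remains.
r2c3 = 1: row 2 has {2,3,4,5,7,8}; col 3 has {2,3,4,5,6,7,8,9}; box has {2,3,4,5,6,7,8} → only 1 remains.

1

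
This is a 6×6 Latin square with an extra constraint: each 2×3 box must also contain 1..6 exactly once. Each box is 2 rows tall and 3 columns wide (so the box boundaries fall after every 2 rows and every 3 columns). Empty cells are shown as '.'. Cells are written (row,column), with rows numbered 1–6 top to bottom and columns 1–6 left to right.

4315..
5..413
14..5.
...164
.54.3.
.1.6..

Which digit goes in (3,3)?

(1,5) = 2: row 1 has {1,3,4,5}; col 5 has {1,3,5,6}; box has {1,3,4,5} → only 2 remains.
(1,6) = 6: row 1 has {1,2,3,4,5}; col 6 has {3,4}; box has {1,2,3,4,5} → only 6 remains.
(3,6) = 2: row 3 has {1,4,5}; col 6 has {3,4,6}; box has {1,4,5,6} → only 2 remains.
(4,2) = 2: row 4 has {1,4,6}; col 2 has {1,3,4,5}; box has {1,4} → only 2 remains.
(5,4) = 2: row 5 has {3,4,5}; col 4 has {1,4,5,6}; box has {3,6} → only 2 remains.
(5,6) = 1: row 5 has {2,3,4,5}; col 6 has {2,3,4,6}; box has {2,3,6} → only 1 remains.
(6,5) = 4: row 6 has {1,6}; col 5 has {1,2,3,5,6}; box has {1,2,3,6} → only 4 remains.
(6,6) = 5: row 6 has {1,4,6}; col 6 has {1,2,3,4,6}; box has {1,2,3,4,6} → only 5 remains.
(2,2) = 6: row 2 has {1,3,4,5}; col 2 has {1,2,3,4,5}; box has {1,3,4,5} → only 6 remains.
(2,3) = 2: row 2 has {1,3,4,5,6}; col 3 has {1,4}; box has {1,3,4,5,6} → only 2 remains.
(3,4) = 3: row 3 has {1,2,4,5}; col 4 has {1,2,4,5,6}; box has {1,2,4,5,6} → only 3 remains.
(4,1) = 3: row 4 has {1,2,4,6}; col 1 has {1,4,5}; box has {1,2,4} → only 3 remains.
(4,3) = 5: row 4 has {1,2,3,4,6}; col 3 has {1,2,4}; box has {1,2,3,4} → only 5 remains.
(5,1) = 6: row 5 has {1,2,3,4,5}; col 1 has {1,3,4,5}; box has {1,4,5} → only 6 remains.
(6,1) = 2: row 6 has {1,4,5,6}; col 1 has {1,3,4,5,6}; box has {1,4,5,6} → only 2 remains.
(6,3) = 3: row 6 has {1,2,4,5,6}; col 3 has {1,2,4,5}; box has {1,2,4,5,6} → only 3 remains.
(3,3) = 6: row 3 has {1,2,3,4,5}; col 3 has {1,2,3,4,5}; box has {1,2,3,4,5} → only 6 remains.

6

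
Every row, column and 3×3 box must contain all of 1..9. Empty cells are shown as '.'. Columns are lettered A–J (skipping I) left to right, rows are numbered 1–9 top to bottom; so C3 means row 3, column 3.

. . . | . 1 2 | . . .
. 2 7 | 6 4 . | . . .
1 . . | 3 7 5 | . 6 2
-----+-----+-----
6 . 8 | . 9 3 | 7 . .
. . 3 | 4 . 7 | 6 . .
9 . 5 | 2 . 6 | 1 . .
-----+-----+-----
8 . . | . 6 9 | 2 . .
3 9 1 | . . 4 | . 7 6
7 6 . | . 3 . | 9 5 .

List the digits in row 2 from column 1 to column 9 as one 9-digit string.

527648319

A2 = 5: row 2 has {2,4,6,7}; col 1 has {1,3,6,7,8,9}; box has {1,2,7} → only 5 remains.
F2 = 8: row 2 has {2,4,5,6,7}; col 6 has {2,3,4,5,6,7,9}; box has {1,2,3,4,5,6,7} → only 8 remains.
G2 = 3: row 2 has {2,4,5,6,7,8}; col 7 has {1,2,6,7,9}; box has {2,6} → only 3 remains.
A5 = 2 (sole candidate).
B5 = 1 (sole candidate).
E6 = 8 (sole candidate).
C7 = 4 (sole candidate).
G8 = 8 (sole candidate).
C9 = 2 (sole candidate).
F9 = 1 (sole candidate).
J9 = 4 (sole candidate).
A1 = 4 (sole candidate).
D1 = 9 (sole candidate).
G1 = 5 (sole candidate).
H1 = 8 (sole candidate).
J1 = 7 (sole candidate).
B3 = 8 (sole candidate).
C3 = 9 (sole candidate).
G3 = 4 (sole candidate).
B4 = 4 (sole candidate).
H4 = 2 (sole candidate).
J4 = 5 (sole candidate).
E5 = 5 (sole candidate).
H5 = 9 (sole candidate).
J5 = 8 (sole candidate).
B6 = 7 (sole candidate).
J6 = 3 (sole candidate).
B7 = 5 (sole candidate).
D7 = 7 (sole candidate).
J7 = 1 (sole candidate).
D8 = 5 (sole candidate).
E8 = 2 (sole candidate).
D9 = 8 (sole candidate).
B1 = 3 (sole candidate).
C1 = 6 (sole candidate).
H2 = 1: row 2 has {2,3,4,5,6,7,8}; col 8 has {2,5,6,7,8,9}; box has {2,3,4,5,6,7,8} → only 1 remains.
J2 = 9: row 2 has {1,2,3,4,5,6,7,8}; col 9 has {1,2,3,4,5,6,7,8}; box has {1,2,3,4,5,6,7,8} → only 9 remains.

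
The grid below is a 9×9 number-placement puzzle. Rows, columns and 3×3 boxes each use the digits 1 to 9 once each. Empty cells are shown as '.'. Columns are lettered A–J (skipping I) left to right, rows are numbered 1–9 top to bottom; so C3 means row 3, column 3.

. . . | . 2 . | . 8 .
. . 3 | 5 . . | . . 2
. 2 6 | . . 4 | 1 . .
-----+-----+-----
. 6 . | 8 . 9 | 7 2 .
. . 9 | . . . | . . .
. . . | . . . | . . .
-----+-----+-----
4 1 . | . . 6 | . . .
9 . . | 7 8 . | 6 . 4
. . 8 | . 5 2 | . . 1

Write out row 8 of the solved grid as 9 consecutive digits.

932781654

A3 = 8: in row 3, 8 can only go here (every other open cell in that row sees an 8).
F2 = 8: in row 2, 8 can only go here (every other open cell in that row sees an 8).
F8 = 1: in row 8, 1 can only go here (every other open cell in that row sees a 1).
C8 = 2: in row 8, 2 can only go here (every other open cell in that row sees a 2).
G7 = 2: in row 7, 2 can only go here (every other open cell in that row sees a 2).
J7 = 8: in row 7, 8 can only go here (every other open cell in that row sees an 8).
D9 = 4: in row 9, 4 can only go here (every other open cell in that row sees a 4).
A9 = 6: in row 9, 6 can only go here (every other open cell in that row sees a 6).
Singles propagation stalls before every target cell is settled. Branch on F1 (candidates {3,7}).
  Try F1 = 7: this forces J3=7, H3=5; then box 9 has no cell left for 5 — contradiction.
So F1 = 3.
D3 = 9 (sole candidate).
E3 = 7 (sole candidate).
D7 = 3 (sole candidate).
E7 = 9 (sole candidate).
J1 = 7 (hidden single in column 9).
D1 = 6 (hidden single in row 1).
E2 = 1 (sole candidate).
A2 = 7 (sole candidate).
H2 = 6 (hidden single in row 2).
J6 = 9 (hidden single in column 9).
E6 = 6 (hidden single in row 6).
J5 = 6 (hidden single in row 5).
H9 = 9 (hidden single in column 8).
G9 = 3 (sole candidate).
H8 = 5: row 8 has {1,2,4,6,7,8,9}; col 8 has {2,6,8,9}; box has {1,2,3,4,6,8,9} → only 5 remains.
B9 = 7 (sole candidate).
H3 = 3 (sole candidate).
J3 = 5 (sole candidate).
J4 = 3 (sole candidate).
C7 = 5 (sole candidate).
H7 = 7 (sole candidate).
B8 = 3: row 8 has {1,2,4,5,6,7,8,9}; col 2 has {1,2,6,7}; box has {1,2,4,5,6,7,8,9} → only 3 remains.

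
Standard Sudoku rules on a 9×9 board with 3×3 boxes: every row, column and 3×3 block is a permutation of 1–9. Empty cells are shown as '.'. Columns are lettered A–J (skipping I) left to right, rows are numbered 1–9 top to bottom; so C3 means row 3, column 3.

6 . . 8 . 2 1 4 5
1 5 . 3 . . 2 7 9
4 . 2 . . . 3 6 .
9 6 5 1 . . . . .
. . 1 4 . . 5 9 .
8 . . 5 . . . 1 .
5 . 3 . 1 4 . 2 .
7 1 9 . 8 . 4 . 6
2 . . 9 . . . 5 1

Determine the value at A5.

C1 = 7: row 1 has {1,2,4,5,6,8}; col 3 has {1,2,3,5,9}; box has {1,2,4,5,6} → only 7 remains.
E1 = 9: row 1 has {1,2,4,5,6,7,8}; col 5 has {1,8}; box has {2,3,8} → only 9 remains.
C2 = 8: row 2 has {1,2,3,5,7,9}; col 3 has {1,2,3,5,7,9}; box has {1,2,4,5,6,7} → only 8 remains.
F2 = 6: row 2 has {1,2,3,5,7,8,9}; col 6 has {2,4}; box has {2,3,8,9} → only 6 remains.
B3 = 9: row 3 has {2,3,4,6}; col 2 has {1,5,6}; box has {1,2,4,5,6,7,8} → only 9 remains.
D3 = 7: row 3 has {2,3,4,6,9}; col 4 has {1,3,4,5,8,9}; box has {2,3,6,8,9} → only 7 remains.
E3 = 5: row 3 has {2,3,4,6,7,9}; col 5 has {1,8,9}; box has {2,3,6,7,8,9} → only 5 remains.
F3 = 1: row 3 has {2,3,4,5,6,7,9}; col 6 has {2,4,6}; box has {2,3,5,6,7,8,9} → only 1 remains.
J3 = 8: row 3 has {1,2,3,4,5,6,7,9}; col 9 has {1,5,6,9}; box has {1,2,3,4,5,6,7,9} → only 8 remains.
A5 = 3: row 5 has {1,4,5,9}; col 1 has {1,2,4,5,6,7,8,9}; box has {1,5,6,8,9} → only 3 remains.

3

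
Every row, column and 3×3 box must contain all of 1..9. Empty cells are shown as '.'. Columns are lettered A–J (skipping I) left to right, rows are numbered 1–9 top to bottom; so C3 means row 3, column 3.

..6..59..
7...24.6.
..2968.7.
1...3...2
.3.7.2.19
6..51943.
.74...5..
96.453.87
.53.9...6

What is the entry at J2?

E1 = 7: row 1 has {5,6,9}; col 5 has {1,2,3,5,6,9}; box has {2,4,5,6,8,9} → only 7 remains.
F4 = 6: row 4 has {1,2,3}; col 6 has {2,3,4,5,8,9}; box has {1,2,3,5,7,9} → only 6 remains.
H4 = 5: row 4 has {1,2,3,6}; col 8 has {1,3,6,7,8}; box has {1,2,3,4,9} → only 5 remains.
J6 = 8: row 6 has {1,3,4,5,6,9}; col 9 has {2,6,7,9}; box has {1,2,3,4,5,9} → only 8 remains.
E7 = 8: row 7 has {4,5,7}; col 5 has {1,2,3,5,6,7,9}; box has {3,4,5,9} → only 8 remains.
F7 = 1: row 7 has {4,5,7,8}; col 6 has {2,3,4,5,6,8,9}; box has {3,4,5,8,9} → only 1 remains.
J7 = 3: row 7 has {1,4,5,7,8}; col 9 has {2,6,7,8,9}; box has {5,6,7,8} → only 3 remains.
C8 = 1: row 8 has {3,4,5,6,7,8,9}; col 3 has {2,3,4,6}; box has {3,4,5,6,7,9} → only 1 remains.
G8 = 2: row 8 has {1,3,4,5,6,7,8,9}; col 7 has {4,5,9}; box has {3,5,6,7,8} → only 2 remains.
D9 = 2: row 9 has {3,5,6,9}; col 4 has {4,5,7,9}; box has {1,3,4,5,8,9} → only 2 remains.
F9 = 7: row 9 has {2,3,5,6,9}; col 6 has {1,2,3,4,5,6,8,9}; box has {1,2,3,4,5,8,9} → only 7 remains.
G9 = 1: row 9 has {2,3,5,6,7,9}; col 7 has {2,4,5,9}; box has {2,3,5,6,7,8} → only 1 remains.
H9 = 4: row 9 has {1,2,3,5,6,7,9}; col 8 has {1,3,5,6,7,8}; box has {1,2,3,5,6,7,8} → only 4 remains.
H1 = 2: row 1 has {5,6,7,9}; col 8 has {1,3,4,5,6,7,8}; box has {6,7,9} → only 2 remains.
G3 = 3: row 3 has {2,6,7,8,9}; col 7 has {1,2,4,5,9}; box has {2,6,7,9} → only 3 remains.
D4 = 8: row 4 has {1,2,3,5,6}; col 4 has {2,4,5,7,9}; box has {1,2,3,5,6,7,9} → only 8 remains.
G4 = 7: row 4 has {1,2,3,5,6,8}; col 7 has {1,2,3,4,5,9}; box has {1,2,3,4,5,8,9} → only 7 remains.
E5 = 4: row 5 has {1,2,3,7,9}; col 5 has {1,2,3,5,6,7,8,9}; box has {1,2,3,5,6,7,8,9} → only 4 remains.
G5 = 6: row 5 has {1,2,3,4,7,9}; col 7 has {1,2,3,4,5,7,9}; box has {1,2,3,4,5,7,8,9} → only 6 remains.
B6 = 2: row 6 has {1,3,4,5,6,8,9}; col 2 has {3,5,6,7}; box has {1,3,6} → only 2 remains.
C6 = 7: row 6 has {1,2,3,4,5,6,8,9}; col 3 has {1,2,3,4,6}; box has {1,2,3,6} → only 7 remains.
A7 = 2: row 7 has {1,3,4,5,7,8}; col 1 has {1,6,7,9}; box has {1,3,4,5,6,7,9} → only 2 remains.
D7 = 6: row 7 has {1,2,3,4,5,7,8}; col 4 has {2,4,5,7,8,9}; box has {1,2,3,4,5,7,8,9} → only 6 remains.
H7 = 9: row 7 has {1,2,3,4,5,6,7,8}; col 8 has {1,2,3,4,5,6,7,8}; box has {1,2,3,4,5,6,7,8} → only 9 remains.
A9 = 8: row 9 has {1,2,3,4,5,6,7,9}; col 1 has {1,2,6,7,9}; box has {1,2,3,4,5,6,7,9} → only 8 remains.
G2 = 8: row 2 has {2,4,6,7}; col 7 has {1,2,3,4,5,6,7,9}; box has {2,3,6,7,9} → only 8 remains.
C4 = 9: row 4 has {1,2,3,5,6,7,8}; col 3 has {1,2,3,4,6,7}; box has {1,2,3,6,7} → only 9 remains.
A5 = 5: row 5 has {1,2,3,4,6,7,9}; col 1 has {1,2,6,7,8,9}; box has {1,2,3,6,7,9} → only 5 remains.
C5 = 8: row 5 has {1,2,3,4,5,6,7,9}; col 3 has {1,2,3,4,6,7,9}; box has {1,2,3,5,6,7,9} → only 8 remains.
C2 = 5: row 2 has {2,4,6,7,8}; col 3 has {1,2,3,4,6,7,8,9}; box has {2,6,7} → only 5 remains.
J2 = 1: row 2 has {2,4,5,6,7,8}; col 9 has {2,3,6,7,8,9}; box has {2,3,6,7,8,9} → only 1 remains.

1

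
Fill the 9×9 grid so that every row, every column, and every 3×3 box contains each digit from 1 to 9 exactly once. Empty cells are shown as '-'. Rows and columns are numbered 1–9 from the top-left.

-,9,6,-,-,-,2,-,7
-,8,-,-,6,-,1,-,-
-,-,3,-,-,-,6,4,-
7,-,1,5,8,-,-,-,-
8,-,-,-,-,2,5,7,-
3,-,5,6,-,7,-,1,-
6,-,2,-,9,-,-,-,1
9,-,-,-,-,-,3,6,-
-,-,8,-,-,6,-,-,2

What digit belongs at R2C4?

R6C5 = 4: row 6 has {1,3,5,6,7}; col 5 has {6,8,9}; box has {2,5,6,7,8} → only 4 remains.
R6C2 = 2: row 6 has {1,3,4,5,6,7}; col 2 has {8,9}; box has {1,3,5,7,8} → only 2 remains.
R4C8 = 2: in row 4, 2 can only go here (every other open cell in that row sees a 2).
R5C3 = 9: in column 3, 9 can only go here (every other open cell in that column sees a 9).
R4C6 = 9: in box 5, 9 can only go here (every other open cell in that box sees a 9).
R4C7 = 4: row 4 has {1,2,5,7,8,9}; col 7 has {1,2,3,5,6}; box has {1,2,5,7} → only 4 remains.
R4C2 = 6: row 4 has {1,2,4,5,7,8,9}; col 2 has {2,8,9}; box has {1,2,3,5,7,8,9} → only 6 remains.
R4C9 = 3: row 4 has {1,2,4,5,6,7,8,9}; col 9 has {1,2,7}; box has {1,2,4,5,7} → only 3 remains.
R5C2 = 4: row 5 has {2,5,7,8,9}; col 2 has {2,6,8,9}; box has {1,2,3,5,6,7,8,9} → only 4 remains.
R5C9 = 6: row 5 has {2,4,5,7,8,9}; col 9 has {1,2,3,7}; box has {1,2,3,4,5,7} → only 6 remains.
R8C9 = 4: in column 9, 4 can only go here (every other open cell in that column sees a 4).
R8C3 = 7: row 8 has {3,4,6,9}; col 3 has {1,2,3,5,6,8,9}; box has {2,6,8,9} → only 7 remains.
R2C3 = 4: row 2 has {1,6,8}; col 3 has {1,2,3,5,6,7,8,9}; box has {3,6,8,9} → only 4 remains.
R2C4 = 7: in row 2, 7 can only go here (every other open cell in that row sees a 7).

7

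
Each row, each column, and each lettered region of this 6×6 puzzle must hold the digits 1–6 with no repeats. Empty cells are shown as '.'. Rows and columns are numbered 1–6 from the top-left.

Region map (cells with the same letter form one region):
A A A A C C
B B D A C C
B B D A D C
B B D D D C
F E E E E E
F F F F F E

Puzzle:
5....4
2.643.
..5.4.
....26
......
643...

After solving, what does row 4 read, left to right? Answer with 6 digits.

451326

row 1, column 5 = 1 (sole candidate).
row 2, column 6 = 5 (sole candidate).
row 3, column 6 = 2 (sole candidate).
row 4, column 3 = 1: row 4 has {2,6}; col 3 has {3,5,6}; region has {2,4,5,6} → only 1 remains.
row 4, column 4 = 3: row 4 has {1,2,6}; col 4 has {4}; region has {1,2,4,5,6} → only 3 remains.
row 5, column 1 = 1 (sole candidate).
row 5, column 6 = 3 (sole candidate).
row 6, column 5 = 5 (sole candidate).
row 6, column 6 = 1 (sole candidate).
row 1, column 3 = 2 (sole candidate).
row 1, column 4 = 6 (sole candidate).
row 2, column 2 = 1 (sole candidate).
row 3, column 1 = 3 (sole candidate).
row 3, column 2 = 6 (sole candidate).
row 3, column 4 = 1 (sole candidate).
row 4, column 1 = 4: row 4 has {1,2,3,6}; col 1 has {1,2,3,5,6}; region has {1,2,3,6} → only 4 remains.
row 4, column 2 = 5: row 4 has {1,2,3,4,6}; col 2 has {1,4,6}; region has {1,2,3,4,6} → only 5 remains.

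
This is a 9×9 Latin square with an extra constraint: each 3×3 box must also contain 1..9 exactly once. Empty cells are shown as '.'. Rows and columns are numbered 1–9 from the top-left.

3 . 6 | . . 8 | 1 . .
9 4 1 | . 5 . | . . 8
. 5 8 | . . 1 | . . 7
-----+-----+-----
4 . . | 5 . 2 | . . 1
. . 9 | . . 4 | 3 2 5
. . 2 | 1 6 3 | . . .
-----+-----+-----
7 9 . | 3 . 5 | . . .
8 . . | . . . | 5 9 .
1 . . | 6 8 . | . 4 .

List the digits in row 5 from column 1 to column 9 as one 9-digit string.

619874325

R1C8 = 5: row 1 has {1,3,6,8}; col 8 has {2,4,9}; box has {1,7,8} → only 5 remains.
R3C1 = 2: row 3 has {1,5,7,8}; col 1 has {1,3,4,7,8,9}; box has {1,3,4,5,6,8,9} → only 2 remains.
R5C1 = 6: row 5 has {2,3,4,5,9}; col 1 has {1,2,3,4,7,8,9}; box has {2,4,9} → only 6 remains.
R5C5 = 7: row 5 has {2,3,4,5,6,9}; col 5 has {5,6,8}; box has {1,2,3,4,5,6} → only 7 remains.
R6C1 = 5: row 6 has {1,2,3,6}; col 1 has {1,2,3,4,6,7,8,9}; box has {2,4,6,9} → only 5 remains.
R7C3 = 4: row 7 has {3,5,7,9}; col 3 has {1,2,6,8,9}; box has {1,7,8,9} → only 4 remains.
R8C3 = 3: row 8 has {5,8,9}; col 3 has {1,2,4,6,8,9}; box has {1,4,7,8,9} → only 3 remains.
R8C6 = 7: row 8 has {3,5,8,9}; col 6 has {1,2,3,4,5,8}; box has {3,5,6,8} → only 7 remains.
R9C2 = 2: row 9 has {1,4,6,8}; col 2 has {4,5,9}; box has {1,3,4,7,8,9} → only 2 remains.
R9C3 = 5: row 9 has {1,2,4,6,8}; col 3 has {1,2,3,4,6,8,9}; box has {1,2,3,4,7,8,9} → only 5 remains.
R9C6 = 9: row 9 has {1,2,4,5,6,8}; col 6 has {1,2,3,4,5,7,8}; box has {3,5,6,7,8} → only 9 remains.
R9C7 = 7: row 9 has {1,2,4,5,6,8,9}; col 7 has {1,3,5}; box has {4,5,9} → only 7 remains.
R9C9 = 3: row 9 has {1,2,4,5,6,7,8,9}; col 9 has {1,5,7,8}; box has {4,5,7,9} → only 3 remains.
R1C2 = 7: row 1 has {1,3,5,6,8}; col 2 has {2,4,5,9}; box has {1,2,3,4,5,6,8,9} → only 7 remains.
R2C6 = 6: row 2 has {1,4,5,8,9}; col 6 has {1,2,3,4,5,7,8,9}; box has {1,5,8} → only 6 remains.
R2C7 = 2: row 2 has {1,4,5,6,8,9}; col 7 has {1,3,5,7}; box has {1,5,7,8} → only 2 remains.
R2C8 = 3: row 2 has {1,2,4,5,6,8,9}; col 8 has {2,4,5,9}; box has {1,2,5,7,8} → only 3 remains.
R3C8 = 6: row 3 has {1,2,5,7,8}; col 8 has {2,3,4,5,9}; box has {1,2,3,5,7,8} → only 6 remains.
R4C3 = 7: row 4 has {1,2,4,5}; col 3 has {1,2,3,4,5,6,8,9}; box has {2,4,5,6,9} → only 7 remains.
R4C5 = 9: row 4 has {1,2,4,5,7}; col 5 has {5,6,7,8}; box has {1,2,3,4,5,6,7} → only 9 remains.
R4C8 = 8: row 4 has {1,2,4,5,7,9}; col 8 has {2,3,4,5,6,9}; box has {1,2,3,5} → only 8 remains.
R5C4 = 8: row 5 has {2,3,4,5,6,7,9}; col 4 has {1,3,5,6}; box has {1,2,3,4,5,6,7,9} → only 8 remains.
R6C2 = 8: row 6 has {1,2,3,5,6}; col 2 has {2,4,5,7,9}; box has {2,4,5,6,7,9} → only 8 remains.
R6C8 = 7: row 6 has {1,2,3,5,6,8}; col 8 has {2,3,4,5,6,8,9}; box has {1,2,3,5,8} → only 7 remains.
R7C8 = 1: row 7 has {3,4,5,7,9}; col 8 has {2,3,4,5,6,7,8,9}; box has {3,4,5,7,9} → only 1 remains.
R8C2 = 6: row 8 has {3,5,7,8,9}; col 2 has {2,4,5,7,8,9}; box has {1,2,3,4,5,7,8,9} → only 6 remains.
R8C9 = 2: row 8 has {3,5,6,7,8,9}; col 9 has {1,3,5,7,8}; box has {1,3,4,5,7,9} → only 2 remains.
R2C4 = 7: row 2 has {1,2,3,4,5,6,8,9}; col 4 has {1,3,5,6,8}; box has {1,5,6,8} → only 7 remains.
R4C2 = 3: row 4 has {1,2,4,5,7,8,9}; col 2 has {2,4,5,6,7,8,9}; box has {2,4,5,6,7,8,9} → only 3 remains.
R4C7 = 6: row 4 has {1,2,3,4,5,7,8,9}; col 7 has {1,2,3,5,7}; box has {1,2,3,5,7,8} → only 6 remains.
R5C2 = 1: row 5 has {2,3,4,5,6,7,8,9}; col 2 has {2,3,4,5,6,7,8,9}; box has {2,3,4,5,6,7,8,9} → only 1 remains.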